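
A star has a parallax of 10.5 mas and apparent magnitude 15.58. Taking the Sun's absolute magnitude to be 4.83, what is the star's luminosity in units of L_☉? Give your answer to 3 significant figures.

L/L_☉ ≈ 4.55×10^-3

d = 1/p = 1000/10.5 mas = 95.24 pc
M = m − 5 log₁₀ d + 5 = 15.58 − 5·1.9788 + 5 = 10.686
M − M_☉ = 10.686 − 4.83 = 5.856
L/L_☉ = 10^(−0.4 × 5.856) = 4.546×10^-3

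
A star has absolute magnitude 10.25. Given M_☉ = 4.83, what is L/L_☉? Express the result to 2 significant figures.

M − M_☉ = 10.25 − 4.83 = 5.420
L/L_☉ = 10^(−0.4 (M − M_☉)) = 10^-2.168 = 6.792×10^-3

L/L_☉ ≈ 6.8×10^-3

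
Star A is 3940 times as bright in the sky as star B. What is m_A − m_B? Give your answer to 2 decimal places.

m_A − m_B ≈ -8.99

Pogson: Δm = −2.5 log₁₀(ratio) = −2.5 log₁₀(3940) = −2.5 × 3.5955 = -8.989
Star A is brighter, so it has the smaller magnitude: the difference is negative.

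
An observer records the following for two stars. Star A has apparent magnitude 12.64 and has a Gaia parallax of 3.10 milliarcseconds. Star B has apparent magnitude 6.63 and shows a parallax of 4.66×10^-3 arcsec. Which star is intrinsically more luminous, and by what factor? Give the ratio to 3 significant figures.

Star B is more luminous, by a factor of 112.

Star A: p = 3.10 mas = 3.10×10^-3″ → d = 1/p = 322.6 pc
Star A: M = m − 5 log₁₀ d + 5 = 12.64 − 5·2.5086 + 5 = 5.097
Star B: d = 1/p = 1/4.66×10^-3″ = 214.6 pc
Star B: M = m − 5 log₁₀ d + 5 = 6.63 − 5·2.3316 + 5 = -0.028
ΔM = M_A − M_B = 5.097 − (-0.028) = 5.125; smaller M is more luminous → Star B.
L ratio = 10^(0.4 |ΔM|) = 10^2.050 = 112.2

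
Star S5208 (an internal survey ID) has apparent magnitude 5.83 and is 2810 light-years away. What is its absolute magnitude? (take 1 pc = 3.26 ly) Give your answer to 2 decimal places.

M ≈ -3.85

d = 2810 ly / 3.26 = 862.0 pc
5 log₁₀(d/10 pc) = 5 log₁₀(862.0) − 5 = 9.677
M = m − 5 log₁₀(d/10) = 5.83 − 9.677 = -3.847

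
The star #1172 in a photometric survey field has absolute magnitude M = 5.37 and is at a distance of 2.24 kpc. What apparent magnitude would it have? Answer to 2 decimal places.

d = 2.24 kpc = 2240 pc
m = M + 5 log₁₀ d − 5 = 5.37 + 5·3.3502 − 5 = 17.121

m ≈ 17.12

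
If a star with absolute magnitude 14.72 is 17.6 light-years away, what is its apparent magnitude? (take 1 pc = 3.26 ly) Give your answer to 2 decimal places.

d = 17.6 ly / 3.26 = 5.399 pc
m = M + 5 log₁₀ d − 5 = 14.72 + 5·0.7323 − 5 = 13.381

m ≈ 13.38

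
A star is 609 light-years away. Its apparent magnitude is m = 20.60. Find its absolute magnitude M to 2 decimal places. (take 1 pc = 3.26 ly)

d = 609 ly / 3.26 = 186.8 pc
5 log₁₀(d/10 pc) = 5 log₁₀(186.8) − 5 = 6.357
M = m − 5 log₁₀(d/10) = 20.60 − 6.357 = 14.243

M ≈ 14.24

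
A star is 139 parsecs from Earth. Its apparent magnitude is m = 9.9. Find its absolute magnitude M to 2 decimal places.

5 log₁₀(d/10 pc) = 5 log₁₀(139.0) − 5 = 5.715
M = m − 5 log₁₀(d/10) = 9.9 − 5.715 = 4.185

M ≈ 4.18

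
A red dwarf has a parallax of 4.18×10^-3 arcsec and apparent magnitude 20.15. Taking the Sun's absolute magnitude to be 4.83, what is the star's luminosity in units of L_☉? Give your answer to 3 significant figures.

L/L_☉ ≈ 4.26×10^-4

d = 1/p = 1/4.18×10^-3″ = 239.2 pc
M = m − 5 log₁₀ d + 5 = 20.15 − 5·2.3788 + 5 = 13.256
M − M_☉ = 13.256 − 4.83 = 8.426
L/L_☉ = 10^(−0.4 × 8.426) = 4.262×10^-4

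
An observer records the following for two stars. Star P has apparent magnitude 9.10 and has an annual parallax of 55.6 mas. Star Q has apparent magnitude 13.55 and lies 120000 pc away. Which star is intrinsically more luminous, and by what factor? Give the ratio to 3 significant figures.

Star Q is more luminous, by a factor of 739000.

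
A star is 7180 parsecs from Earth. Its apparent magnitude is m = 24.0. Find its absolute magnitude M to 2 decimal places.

5 log₁₀(d/10 pc) = 5 log₁₀(7180) − 5 = 14.281
M = m − 5 log₁₀(d/10) = 24.0 − 14.281 = 9.719

M ≈ 9.72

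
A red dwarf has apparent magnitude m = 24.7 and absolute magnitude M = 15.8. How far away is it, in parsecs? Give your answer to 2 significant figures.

d ≈ 600 pc

μ = m − M = 8.900
m − M = 5 log₁₀ d − 5
log₁₀ d = (m − M)/5 + 1 = 2.7800
d = 10^2.7800 = 602.6 pc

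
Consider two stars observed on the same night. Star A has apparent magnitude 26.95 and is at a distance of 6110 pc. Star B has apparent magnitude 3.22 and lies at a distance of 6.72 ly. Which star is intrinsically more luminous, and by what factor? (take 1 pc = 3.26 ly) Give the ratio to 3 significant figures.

Star B is more luminous, by a factor of 353.

Star A: M = m − 5 log₁₀ d + 5 = 26.95 − 5·3.7860 + 5 = 13.020
Star B: d = 6.72 ly / 3.26 = 2.061 pc
Star B: M = m − 5 log₁₀ d + 5 = 3.22 − 5·0.3142 + 5 = 6.649
ΔM = M_A − M_B = 13.020 − (6.649) = 6.371; smaller M is more luminous → Star B.
L ratio = 10^(0.4 |ΔM|) = 10^2.548 = 353.4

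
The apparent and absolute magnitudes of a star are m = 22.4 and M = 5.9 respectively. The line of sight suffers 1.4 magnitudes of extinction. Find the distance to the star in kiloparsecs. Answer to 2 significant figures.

m − M = 5 log₁₀(d/10 pc) + A  ⇒  22.4 − (5.9) − 1.4 = 5 log₁₀(d/10)
15.100 = 5 log₁₀(d/10)
log₁₀ d = (m − M − A)/5 + 1 = 4.0200
d = 10^4.0200 = 10470 pc
= 10.47 kpc

d ≈ 10 kpc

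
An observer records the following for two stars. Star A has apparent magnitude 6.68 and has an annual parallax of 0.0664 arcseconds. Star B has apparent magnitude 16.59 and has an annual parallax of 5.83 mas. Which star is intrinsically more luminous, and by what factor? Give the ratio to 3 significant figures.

Star A is more luminous, by a factor of 71.0.

Star A: d = 1/p = 1/0.0664″ = 15.06 pc
Star A: M = m − 5 log₁₀ d + 5 = 6.68 − 5·1.1778 + 5 = 5.791
Star B: p = 5.83 mas = 5.83×10^-3″ → d = 1/p = 171.5 pc
Star B: M = m − 5 log₁₀ d + 5 = 16.59 − 5·2.2343 + 5 = 10.418
ΔM = M_A − M_B = 5.791 − (10.418) = -4.628; smaller M is more luminous → Star A.
L ratio = 10^(0.4 |ΔM|) = 10^1.851 = 70.96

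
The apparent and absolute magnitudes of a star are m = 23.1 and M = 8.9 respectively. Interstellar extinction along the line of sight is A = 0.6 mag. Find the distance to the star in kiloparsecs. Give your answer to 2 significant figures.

m − M = 5 log₁₀(d/10 pc) + A  ⇒  23.1 − (8.9) − 0.6 = 5 log₁₀(d/10)
13.600 = 5 log₁₀(d/10)
log₁₀ d = (m − M − A)/5 + 1 = 3.7200
d = 10^3.7200 = 5248 pc
= 5.248 kpc

d ≈ 5.2 kpc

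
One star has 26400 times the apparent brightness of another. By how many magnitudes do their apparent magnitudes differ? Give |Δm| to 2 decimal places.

|Δm| ≈ 11.05

Pogson: Δm = −2.5 log₁₀(ratio) = −2.5 log₁₀(26400) = −2.5 × 4.4216 = -11.054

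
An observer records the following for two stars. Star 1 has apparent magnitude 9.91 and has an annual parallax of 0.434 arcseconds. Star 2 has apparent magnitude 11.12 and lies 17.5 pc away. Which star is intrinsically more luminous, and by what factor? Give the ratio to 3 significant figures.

Star 1: d = 1/p = 1/0.434″ = 2.304 pc
Star 1: M = m − 5 log₁₀ d + 5 = 9.91 − 5·0.3625 + 5 = 13.097
Star 2: M = m − 5 log₁₀ d + 5 = 11.12 − 5·1.2430 + 5 = 9.905
ΔM = M_1 − M_2 = 13.097 − (9.905) = 3.193; smaller M is more luminous → Star 2.
L ratio = 10^(0.4 |ΔM|) = 10^1.277 = 18.93

Star 2 is more luminous, by a factor of 18.9.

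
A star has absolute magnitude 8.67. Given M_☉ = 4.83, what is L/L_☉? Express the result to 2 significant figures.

L/L_☉ ≈ 0.029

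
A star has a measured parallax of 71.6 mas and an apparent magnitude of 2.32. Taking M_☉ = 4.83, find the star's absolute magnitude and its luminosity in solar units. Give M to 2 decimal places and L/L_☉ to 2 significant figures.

M ≈ 1.59; L/L_☉ ≈ 20

d = 1/p = 1000/71.6 mas = 13.97 pc
M = m − 5 log₁₀ d + 5 = 2.32 − 5·1.1451 + 5 = 1.595
M − M_☉ = 1.595 − 4.83 = -3.235
L/L_☉ = 10^(−0.4 × -3.235) = 19.69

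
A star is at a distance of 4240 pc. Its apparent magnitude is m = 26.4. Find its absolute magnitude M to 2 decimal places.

M ≈ 13.26

5 log₁₀(d/10 pc) = 5 log₁₀(4240) − 5 = 13.137
M = m − 5 log₁₀(d/10) = 26.4 − 13.137 = 13.263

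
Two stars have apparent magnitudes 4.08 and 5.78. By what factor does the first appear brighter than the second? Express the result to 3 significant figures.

Δm = 4.08 − (5.78) = -1.70
Flux ratio = 10^(−0.4 Δm) = 10^(−0.4 × -1.70) = 10^0.680 = 4.786

4.79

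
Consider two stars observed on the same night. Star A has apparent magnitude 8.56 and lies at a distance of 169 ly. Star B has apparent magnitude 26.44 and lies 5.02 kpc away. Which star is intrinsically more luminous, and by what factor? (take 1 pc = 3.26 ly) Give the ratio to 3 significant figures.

Star A: d = 169 ly / 3.26 = 51.84 pc
Star A: M = m − 5 log₁₀ d + 5 = 8.56 − 5·1.7147 + 5 = 4.987
Star B: d = 5.02 kpc = 5020 pc
Star B: M = m − 5 log₁₀ d + 5 = 26.44 − 5·3.7007 + 5 = 12.936
ΔM = M_A − M_B = 4.987 − (12.936) = -7.950; smaller M is more luminous → Star A.
L ratio = 10^(0.4 |ΔM|) = 10^3.180 = 1513

Star A is more luminous, by a factor of 1510.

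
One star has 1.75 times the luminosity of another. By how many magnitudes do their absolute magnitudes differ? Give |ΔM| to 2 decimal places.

|ΔM| ≈ 0.61

Pogson: ΔM = −2.5 log₁₀(ratio) = −2.5 log₁₀(1.75) = −2.5 × 0.2430 = -0.608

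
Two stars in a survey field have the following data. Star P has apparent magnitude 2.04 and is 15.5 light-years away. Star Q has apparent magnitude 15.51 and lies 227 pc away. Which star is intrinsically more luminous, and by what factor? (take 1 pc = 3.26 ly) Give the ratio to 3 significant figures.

Star P is more luminous, by a factor of 107.

Star P: d = 15.5 ly / 3.26 = 4.755 pc
Star P: M = m − 5 log₁₀ d + 5 = 2.04 − 5·0.6771 + 5 = 3.654
Star Q: M = m − 5 log₁₀ d + 5 = 15.51 − 5·2.3560 + 5 = 8.730
ΔM = M_P − M_Q = 3.654 − (8.730) = -5.075; smaller M is more luminous → Star P.
L ratio = 10^(0.4 |ΔM|) = 10^2.030 = 107.2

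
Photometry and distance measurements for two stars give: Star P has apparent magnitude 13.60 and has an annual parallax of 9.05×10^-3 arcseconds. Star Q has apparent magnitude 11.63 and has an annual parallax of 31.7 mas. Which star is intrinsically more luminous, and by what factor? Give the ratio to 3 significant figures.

Star P is more luminous, by a factor of 2.00.

Star P: d = 1/p = 1/9.05×10^-3″ = 110.5 pc
Star P: M = m − 5 log₁₀ d + 5 = 13.60 − 5·2.0434 + 5 = 8.383
Star Q: p = 31.7 mas = 0.0317″ → d = 1/p = 31.55 pc
Star Q: M = m − 5 log₁₀ d + 5 = 11.63 − 5·1.4989 + 5 = 9.135
ΔM = M_P − M_Q = 8.383 − (9.135) = -0.752; smaller M is more luminous → Star P.
L ratio = 10^(0.4 |ΔM|) = 10^0.301 = 1.999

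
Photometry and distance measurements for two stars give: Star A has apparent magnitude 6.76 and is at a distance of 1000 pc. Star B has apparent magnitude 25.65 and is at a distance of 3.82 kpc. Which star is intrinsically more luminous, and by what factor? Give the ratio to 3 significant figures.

Star A: M = m − 5 log₁₀ d + 5 = 6.76 − 5·3.0000 + 5 = -3.240
Star B: d = 3.82 kpc = 3820 pc
Star B: M = m − 5 log₁₀ d + 5 = 25.65 − 5·3.5821 + 5 = 12.740
ΔM = M_A − M_B = -3.240 − (12.740) = -15.980; smaller M is more luminous → Star A.
L ratio = 10^(0.4 |ΔM|) = 10^6.392 = 2.465×10^6

Star A is more luminous, by a factor of 2.47×10^6.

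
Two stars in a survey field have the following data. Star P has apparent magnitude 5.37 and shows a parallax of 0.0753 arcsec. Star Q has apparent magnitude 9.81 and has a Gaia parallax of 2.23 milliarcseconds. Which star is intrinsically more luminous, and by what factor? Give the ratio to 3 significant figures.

Star Q is more luminous, by a factor of 19.1.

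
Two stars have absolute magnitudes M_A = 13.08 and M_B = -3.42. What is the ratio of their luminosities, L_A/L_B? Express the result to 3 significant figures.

L_A/L_B ≈ 2.51×10^-7

ΔM = M_A − M_B = 16.50
L_A/L_B = 10^(−0.4 ΔM) = 10^-6.600 = 2.512×10^-7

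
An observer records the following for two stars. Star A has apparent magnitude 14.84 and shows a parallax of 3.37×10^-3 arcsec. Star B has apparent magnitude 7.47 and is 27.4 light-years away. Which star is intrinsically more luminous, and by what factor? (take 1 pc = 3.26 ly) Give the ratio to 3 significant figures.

Star A is more luminous, by a factor of 1.40.

Star A: d = 1/p = 1/3.37×10^-3″ = 296.7 pc
Star A: M = m − 5 log₁₀ d + 5 = 14.84 − 5·2.4724 + 5 = 7.478
Star B: d = 27.4 ly / 3.26 = 8.405 pc
Star B: M = m − 5 log₁₀ d + 5 = 7.47 − 5·0.9245 + 5 = 7.847
ΔM = M_A − M_B = 7.478 − (7.847) = -0.369; smaller M is more luminous → Star A.
L ratio = 10^(0.4 |ΔM|) = 10^0.148 = 1.405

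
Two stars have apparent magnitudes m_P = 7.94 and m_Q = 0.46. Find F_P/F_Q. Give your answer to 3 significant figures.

F_P/F_Q ≈ 1.02×10^-3

Δm = 7.94 − (0.46) = 7.48
Flux ratio = 10^(−0.4 Δm) = 10^(−0.4 × 7.48) = 10^-2.992 = 1.019×10^-3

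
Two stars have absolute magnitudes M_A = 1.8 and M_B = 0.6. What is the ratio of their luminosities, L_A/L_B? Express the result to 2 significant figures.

ΔM = M_A − M_B = 1.2
L_A/L_B = 10^(−0.4 ΔM) = 10^-0.480 = 0.3311

L_A/L_B ≈ 0.33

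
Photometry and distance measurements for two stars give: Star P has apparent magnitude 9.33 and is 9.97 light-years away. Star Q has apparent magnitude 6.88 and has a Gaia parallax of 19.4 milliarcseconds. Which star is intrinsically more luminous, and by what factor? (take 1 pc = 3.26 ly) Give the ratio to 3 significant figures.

Star Q is more luminous, by a factor of 2710.

Star P: d = 9.97 ly / 3.26 = 3.058 pc
Star P: M = m − 5 log₁₀ d + 5 = 9.33 − 5·0.4855 + 5 = 11.903
Star Q: p = 19.4 mas = 0.0194″ → d = 1/p = 51.55 pc
Star Q: M = m − 5 log₁₀ d + 5 = 6.88 − 5·1.7122 + 5 = 3.319
ΔM = M_P − M_Q = 11.903 − (3.319) = 8.584; smaller M is more luminous → Star Q.
L ratio = 10^(0.4 |ΔM|) = 10^3.433 = 2713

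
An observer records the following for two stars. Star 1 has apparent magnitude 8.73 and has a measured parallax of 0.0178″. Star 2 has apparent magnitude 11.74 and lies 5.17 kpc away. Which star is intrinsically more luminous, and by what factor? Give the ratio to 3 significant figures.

Star 2 is more luminous, by a factor of 529.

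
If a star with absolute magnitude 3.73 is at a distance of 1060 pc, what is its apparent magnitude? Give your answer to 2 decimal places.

m ≈ 13.86

m = M + 5 log₁₀ d − 5 = 3.73 + 5·3.0253 − 5 = 13.857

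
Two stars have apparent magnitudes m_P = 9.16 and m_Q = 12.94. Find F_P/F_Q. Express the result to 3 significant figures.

F_P/F_Q ≈ 32.5

Δm = 9.16 − (12.94) = -3.78
Flux ratio = 10^(−0.4 Δm) = 10^(−0.4 × -3.78) = 10^1.512 = 32.51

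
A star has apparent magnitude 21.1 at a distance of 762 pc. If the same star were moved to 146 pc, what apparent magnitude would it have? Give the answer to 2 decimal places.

Flux ∝ 1/d², so Δm = 5 log₁₀(d₂/d₁) = 5 log₁₀(146/762) = -3.588
m₂ = m₁ + Δm = 21.1 + (-3.588) = 17.512

m ≈ 17.51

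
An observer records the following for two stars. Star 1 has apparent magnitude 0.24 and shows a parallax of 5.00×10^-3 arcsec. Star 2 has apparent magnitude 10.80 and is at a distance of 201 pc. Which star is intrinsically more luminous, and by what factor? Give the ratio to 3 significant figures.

Star 1: d = 1/p = 1/5.00×10^-3″ = 200.0 pc
Star 1: M = m − 5 log₁₀ d + 5 = 0.24 − 5·2.3010 + 5 = -6.265
Star 2: M = m − 5 log₁₀ d + 5 = 10.80 − 5·2.3032 + 5 = 4.284
ΔM = M_1 − M_2 = -6.265 − (4.284) = -10.549; smaller M is more luminous → Star 1.
L ratio = 10^(0.4 |ΔM|) = 10^4.220 = 16580

Star 1 is more luminous, by a factor of 16600.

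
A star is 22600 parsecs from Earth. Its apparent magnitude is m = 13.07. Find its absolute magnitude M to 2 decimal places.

M ≈ -3.70

5 log₁₀(d/10 pc) = 5 log₁₀(22600) − 5 = 16.771
M = m − 5 log₁₀(d/10) = 13.07 − 16.771 = -3.701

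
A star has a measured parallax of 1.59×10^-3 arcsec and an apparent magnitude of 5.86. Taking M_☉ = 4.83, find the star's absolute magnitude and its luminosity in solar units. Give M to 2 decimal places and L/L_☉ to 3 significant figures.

M ≈ -3.13; L/L_☉ ≈ 1530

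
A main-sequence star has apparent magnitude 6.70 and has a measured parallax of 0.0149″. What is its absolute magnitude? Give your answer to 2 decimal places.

M ≈ 2.57

d = 1/p = 1/0.0149″ = 67.11 pc
5 log₁₀(d/10 pc) = 5 log₁₀(67.11) − 5 = 4.134
M = m − 5 log₁₀(d/10) = 6.70 − 4.134 = 2.566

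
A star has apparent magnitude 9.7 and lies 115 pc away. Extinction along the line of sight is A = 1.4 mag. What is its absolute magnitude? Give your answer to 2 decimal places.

M ≈ 3.00

5 log₁₀(d/10 pc) = 5 log₁₀(115.0) − 5 = 5.303
M = m − 5 log₁₀(d/10) − A = 9.7 − 5.303 − 1.4 = 2.997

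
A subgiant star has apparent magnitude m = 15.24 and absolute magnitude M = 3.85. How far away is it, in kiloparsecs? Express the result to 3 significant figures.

Distance modulus: m − M = 15.24 − (3.85) = 11.390
m − M = 5 log₁₀ d − 5
log₁₀ d = (m − M)/5 + 1 = 3.2780
d = 10^3.2780 = 1897 pc
= 1.897 kpc

d ≈ 1.90 kpc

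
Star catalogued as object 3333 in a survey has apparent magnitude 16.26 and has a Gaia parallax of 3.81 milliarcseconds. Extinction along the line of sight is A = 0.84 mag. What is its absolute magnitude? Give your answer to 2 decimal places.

M ≈ 8.32

p = 3.81 mas = 3.81×10^-3″ → d = 1/p = 262.5 pc
5 log₁₀(d/10 pc) = 5 log₁₀(262.5) − 5 = 7.095
M = m − 5 log₁₀(d/10) − A = 16.26 − 7.095 − 0.84 = 8.325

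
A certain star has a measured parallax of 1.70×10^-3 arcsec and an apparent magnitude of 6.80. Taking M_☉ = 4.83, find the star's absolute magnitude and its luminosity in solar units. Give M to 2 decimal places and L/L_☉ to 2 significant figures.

d = 1/p = 1/1.70×10^-3″ = 588.2 pc
M = m − 5 log₁₀ d + 5 = 6.80 − 5·2.7696 + 5 = -2.048
M − M_☉ = -2.048 − 4.83 = -6.878
L/L_☉ = 10^(−0.4 × -6.878) = 563.8

M ≈ -2.05; L/L_☉ ≈ 560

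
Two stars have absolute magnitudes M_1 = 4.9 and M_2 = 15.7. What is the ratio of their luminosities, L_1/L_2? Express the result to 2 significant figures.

ΔM = M_1 − M_2 = -10.8
L_1/L_2 = 10^(−0.4 ΔM) = 10^4.320 = 20890

L_1/L_2 ≈ 21000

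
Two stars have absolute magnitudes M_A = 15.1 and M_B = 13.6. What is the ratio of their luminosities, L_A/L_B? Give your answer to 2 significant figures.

ΔM = M_A − M_B = 1.5
L_A/L_B = 10^(−0.4 ΔM) = 10^-0.600 = 0.2512

L_A/L_B ≈ 0.25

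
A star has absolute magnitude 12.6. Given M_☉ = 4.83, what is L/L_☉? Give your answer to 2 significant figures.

M − M_☉ = 12.6 − 4.83 = 7.770
L/L_☉ = 10^(−0.4 (M − M_☉)) = 10^-3.108 = 7.798×10^-4

L/L_☉ ≈ 7.8×10^-4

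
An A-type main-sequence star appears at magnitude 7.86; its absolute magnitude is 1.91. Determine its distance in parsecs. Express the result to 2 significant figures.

μ = m − M = 5.950
m − M = 5 log₁₀ d − 5
log₁₀ d = (m − M)/5 + 1 = 2.1900
d = 10^2.1900 = 154.9 pc

d ≈ 150 pc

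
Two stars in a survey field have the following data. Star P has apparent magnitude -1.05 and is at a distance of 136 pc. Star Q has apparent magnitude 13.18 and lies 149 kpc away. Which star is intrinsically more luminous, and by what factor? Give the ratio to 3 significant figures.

Star Q is more luminous, by a factor of 2.44.

Star P: M = m − 5 log₁₀ d + 5 = -1.05 − 5·2.1335 + 5 = -6.718
Star Q: d = 149 kpc = 149000 pc
Star Q: M = m − 5 log₁₀ d + 5 = 13.18 − 5·5.1732 + 5 = -7.686
ΔM = M_P − M_Q = -6.718 − (-7.686) = 0.968; smaller M is more luminous → Star Q.
L ratio = 10^(0.4 |ΔM|) = 10^0.387 = 2.439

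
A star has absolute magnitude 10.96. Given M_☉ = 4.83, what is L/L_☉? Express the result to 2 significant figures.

M − M_☉ = 10.96 − 4.83 = 6.130
L/L_☉ = 10^(−0.4 (M − M_☉)) = 10^-2.452 = 3.532×10^-3

L/L_☉ ≈ 3.5×10^-3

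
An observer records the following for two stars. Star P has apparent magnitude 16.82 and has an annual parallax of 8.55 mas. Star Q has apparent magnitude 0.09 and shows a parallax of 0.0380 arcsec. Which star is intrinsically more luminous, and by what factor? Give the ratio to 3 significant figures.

Star Q is more luminous, by a factor of 249000.

Star P: p = 8.55 mas = 8.55×10^-3″ → d = 1/p = 117.0 pc
Star P: M = m − 5 log₁₀ d + 5 = 16.82 − 5·2.0680 + 5 = 11.480
Star Q: d = 1/p = 1/0.0380″ = 26.32 pc
Star Q: M = m − 5 log₁₀ d + 5 = 0.09 − 5·1.4202 + 5 = -2.011
ΔM = M_P − M_Q = 11.480 − (-2.011) = 13.491; smaller M is more luminous → Star Q.
L ratio = 10^(0.4 |ΔM|) = 10^5.396 = 249100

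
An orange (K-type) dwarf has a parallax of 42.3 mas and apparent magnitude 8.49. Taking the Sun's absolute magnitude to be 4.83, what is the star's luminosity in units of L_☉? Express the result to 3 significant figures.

L/L_☉ ≈ 0.192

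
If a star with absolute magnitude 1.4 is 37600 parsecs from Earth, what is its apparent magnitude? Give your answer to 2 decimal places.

m ≈ 19.28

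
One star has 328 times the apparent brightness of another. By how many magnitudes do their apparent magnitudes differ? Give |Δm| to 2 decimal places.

Pogson: Δm = −2.5 log₁₀(ratio) = −2.5 log₁₀(328) = −2.5 × 2.5159 = -6.290

|Δm| ≈ 6.29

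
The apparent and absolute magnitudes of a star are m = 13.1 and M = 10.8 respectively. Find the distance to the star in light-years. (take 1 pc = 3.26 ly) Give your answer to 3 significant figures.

Distance modulus: m − M = 13.1 − (10.8) = 2.300
m − M = 5 log₁₀ d − 5
log₁₀ d = (m − M)/5 + 1 = 1.4600
d = 10^1.4600 = 28.84 pc
= 94.02 ly

d ≈ 94.0 ly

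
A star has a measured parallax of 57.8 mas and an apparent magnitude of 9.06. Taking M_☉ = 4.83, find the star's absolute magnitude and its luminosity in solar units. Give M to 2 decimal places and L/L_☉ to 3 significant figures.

M ≈ 7.87; L/L_☉ ≈ 0.0608

d = 1/p = 1000/57.8 mas = 17.30 pc
M = m − 5 log₁₀ d + 5 = 9.06 − 5·1.2381 + 5 = 7.870
M − M_☉ = 7.870 − 4.83 = 3.040
L/L_☉ = 10^(−0.4 × 3.040) = 0.06083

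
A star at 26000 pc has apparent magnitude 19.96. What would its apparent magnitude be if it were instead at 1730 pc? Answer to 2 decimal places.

Flux ∝ 1/d², so Δm = 5 log₁₀(d₂/d₁) = 5 log₁₀(1730/26000) = -5.885
m₂ = m₁ + Δm = 19.96 + (-5.885) = 14.075

m ≈ 14.08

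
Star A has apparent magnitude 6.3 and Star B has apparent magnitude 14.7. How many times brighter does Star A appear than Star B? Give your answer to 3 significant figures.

2290

Δm = 6.3 − (14.7) = -8.4
Flux ratio = 10^(−0.4 Δm) = 10^(−0.4 × -8.4) = 10^3.360 = 2291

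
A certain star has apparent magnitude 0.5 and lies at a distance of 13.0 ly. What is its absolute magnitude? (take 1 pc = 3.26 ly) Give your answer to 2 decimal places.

M ≈ 2.50

d = 13.0 ly / 3.26 = 3.988 pc
5 log₁₀(d/10 pc) = 5 log₁₀(3.988) − 5 = -1.996
M = m − 5 log₁₀(d/10) = 0.5 + 1.996 = 2.496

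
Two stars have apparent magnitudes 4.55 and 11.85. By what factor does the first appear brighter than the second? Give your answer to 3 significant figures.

Δm = 4.55 − (11.85) = -7.30
Flux ratio = 10^(−0.4 Δm) = 10^(−0.4 × -7.30) = 10^2.920 = 831.8

832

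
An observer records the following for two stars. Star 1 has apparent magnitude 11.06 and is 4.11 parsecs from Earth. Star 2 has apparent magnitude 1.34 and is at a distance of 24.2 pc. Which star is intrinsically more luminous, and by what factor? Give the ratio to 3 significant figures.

Star 2 is more luminous, by a factor of 268000.

Star 1: M = m − 5 log₁₀ d + 5 = 11.06 − 5·0.6138 + 5 = 12.991
Star 2: M = m − 5 log₁₀ d + 5 = 1.34 − 5·1.3838 + 5 = -0.579
ΔM = M_1 − M_2 = 12.991 − (-0.579) = 13.570; smaller M is more luminous → Star 2.
L ratio = 10^(0.4 |ΔM|) = 10^5.428 = 267900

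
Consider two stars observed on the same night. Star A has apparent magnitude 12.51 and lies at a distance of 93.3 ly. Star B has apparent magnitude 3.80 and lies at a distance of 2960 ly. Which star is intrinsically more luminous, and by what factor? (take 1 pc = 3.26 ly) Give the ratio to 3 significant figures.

Star A: d = 93.3 ly / 3.26 = 28.62 pc
Star A: M = m − 5 log₁₀ d + 5 = 12.51 − 5·1.4567 + 5 = 10.227
Star B: d = 2960 ly / 3.26 = 908.0 pc
Star B: M = m − 5 log₁₀ d + 5 = 3.80 − 5·2.9581 + 5 = -5.990
ΔM = M_A − M_B = 10.227 − (-5.990) = 16.217; smaller M is more luminous → Star B.
L ratio = 10^(0.4 |ΔM|) = 10^6.487 = 3.068×10^6

Star B is more luminous, by a factor of 3.07×10^6.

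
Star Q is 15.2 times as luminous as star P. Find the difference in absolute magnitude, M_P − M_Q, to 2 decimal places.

Pogson: ΔM = −2.5 log₁₀(ratio) = −2.5 log₁₀(15.2) = −2.5 × 1.1818 = -2.955
Star Q is brighter so has the smaller magnitude: M_P − M_Q is positive.

M_P − M_Q ≈ 2.95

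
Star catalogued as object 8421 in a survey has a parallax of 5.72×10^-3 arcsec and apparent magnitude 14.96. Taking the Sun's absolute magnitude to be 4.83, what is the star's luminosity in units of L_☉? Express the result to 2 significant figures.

d = 1/p = 1/5.72×10^-3″ = 174.8 pc
M = m − 5 log₁₀ d + 5 = 14.96 − 5·2.2426 + 5 = 8.747
M − M_☉ = 8.747 − 4.83 = 3.917
L/L_☉ = 10^(−0.4 × 3.917) = 0.02711

L/L_☉ ≈ 0.027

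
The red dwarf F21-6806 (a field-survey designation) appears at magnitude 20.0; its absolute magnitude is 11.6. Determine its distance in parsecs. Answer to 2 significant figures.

d ≈ 480 pc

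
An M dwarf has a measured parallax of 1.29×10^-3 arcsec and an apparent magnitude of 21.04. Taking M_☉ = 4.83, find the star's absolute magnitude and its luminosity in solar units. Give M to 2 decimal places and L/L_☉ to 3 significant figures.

M ≈ 11.59; L/L_☉ ≈ 1.97×10^-3

d = 1/p = 1/1.29×10^-3″ = 775.2 pc
M = m − 5 log₁₀ d + 5 = 21.04 − 5·2.8894 + 5 = 11.593
M − M_☉ = 11.593 − 4.83 = 6.763
L/L_☉ = 10^(−0.4 × 6.763) = 1.972×10^-3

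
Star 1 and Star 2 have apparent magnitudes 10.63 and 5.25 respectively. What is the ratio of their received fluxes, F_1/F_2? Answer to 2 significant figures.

F_1/F_2 ≈ 7.0×10^-3

Δm = 10.63 − (5.25) = 5.38
Flux ratio = 10^(−0.4 Δm) = 10^(−0.4 × 5.38) = 10^-2.152 = 7.047×10^-3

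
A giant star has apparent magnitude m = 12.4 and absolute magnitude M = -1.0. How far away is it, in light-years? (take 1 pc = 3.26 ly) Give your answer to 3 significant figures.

μ = m − M = 13.400
m − M = 5 log₁₀ d − 5
log₁₀ d = (m − M)/5 + 1 = 3.6800
d = 10^3.6800 = 4786 pc
= 15600 ly

d ≈ 15600 ly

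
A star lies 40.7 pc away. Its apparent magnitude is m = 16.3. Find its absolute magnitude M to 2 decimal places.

5 log₁₀(d/10 pc) = 5 log₁₀(40.70) − 5 = 3.048
M = m − 5 log₁₀(d/10) = 16.3 − 3.048 = 13.252

M ≈ 13.25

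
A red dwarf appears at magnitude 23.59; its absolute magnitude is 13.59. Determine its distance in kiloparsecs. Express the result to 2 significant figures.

μ = m − M = 10.000
m − M = 5 log₁₀ d − 5
log₁₀ d = (m − M)/5 + 1 = 3.0000
d = 10^3.0000 = 1000 pc
= 1.000 kpc

d ≈ 1.0 kpc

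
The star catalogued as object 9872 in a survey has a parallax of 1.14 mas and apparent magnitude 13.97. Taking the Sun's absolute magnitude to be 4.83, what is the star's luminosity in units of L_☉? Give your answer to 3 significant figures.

L/L_☉ ≈ 1.70

d = 1/p = 1000/1.14 mas = 877.2 pc
M = m − 5 log₁₀ d + 5 = 13.97 − 5·2.9431 + 5 = 4.255
M − M_☉ = 4.255 − 4.83 = -0.575
L/L_☉ = 10^(−0.4 × -0.575) = 1.699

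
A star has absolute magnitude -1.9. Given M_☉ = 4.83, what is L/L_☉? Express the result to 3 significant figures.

L/L_☉ ≈ 492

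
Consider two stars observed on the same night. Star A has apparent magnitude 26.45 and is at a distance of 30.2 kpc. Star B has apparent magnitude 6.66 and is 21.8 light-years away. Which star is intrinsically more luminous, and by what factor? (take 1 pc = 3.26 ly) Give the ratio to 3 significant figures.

Star B is more luminous, by a factor of 4.04.

Star A: d = 30.2 kpc = 30200 pc
Star A: M = m − 5 log₁₀ d + 5 = 26.45 − 5·4.4800 + 5 = 9.050
Star B: d = 21.8 ly / 3.26 = 6.687 pc
Star B: M = m − 5 log₁₀ d + 5 = 6.66 − 5·0.8252 + 5 = 7.534
ΔM = M_A − M_B = 9.050 − (7.534) = 1.516; smaller M is more luminous → Star B.
L ratio = 10^(0.4 |ΔM|) = 10^0.606 = 4.041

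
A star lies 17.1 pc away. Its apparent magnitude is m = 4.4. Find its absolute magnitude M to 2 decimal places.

M ≈ 3.24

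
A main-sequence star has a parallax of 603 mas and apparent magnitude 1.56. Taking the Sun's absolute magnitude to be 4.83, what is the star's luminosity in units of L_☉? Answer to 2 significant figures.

L/L_☉ ≈ 0.56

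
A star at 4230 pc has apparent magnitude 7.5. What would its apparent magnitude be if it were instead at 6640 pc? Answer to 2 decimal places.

Flux ∝ 1/d², so Δm = 5 log₁₀(d₂/d₁) = 5 log₁₀(6640/4230) = 0.979
m₂ = m₁ + Δm = 7.5 + (0.979) = 8.479

m ≈ 8.48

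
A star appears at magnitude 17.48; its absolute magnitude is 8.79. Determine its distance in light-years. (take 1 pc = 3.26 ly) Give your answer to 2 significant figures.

μ = m − M = 8.690
m − M = 5 log₁₀ d − 5
log₁₀ d = (m − M)/5 + 1 = 2.7380
d = 10^2.7380 = 547.0 pc
= 1783 ly

d ≈ 1800 ly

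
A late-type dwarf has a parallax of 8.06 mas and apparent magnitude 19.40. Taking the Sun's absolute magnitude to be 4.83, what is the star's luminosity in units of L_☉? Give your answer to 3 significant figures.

L/L_☉ ≈ 2.29×10^-4

d = 1/p = 1000/8.06 mas = 124.1 pc
M = m − 5 log₁₀ d + 5 = 19.40 − 5·2.0937 + 5 = 13.932
M − M_☉ = 13.932 − 4.83 = 9.102
L/L_☉ = 10^(−0.4 × 9.102) = 2.287×10^-4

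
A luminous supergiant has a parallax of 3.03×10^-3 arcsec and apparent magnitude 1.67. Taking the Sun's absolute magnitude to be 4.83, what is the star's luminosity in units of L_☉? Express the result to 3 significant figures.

L/L_☉ ≈ 20000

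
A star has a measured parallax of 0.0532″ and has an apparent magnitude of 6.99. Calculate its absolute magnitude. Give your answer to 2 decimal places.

M ≈ 5.62

d = 1/p = 1/0.0532″ = 18.80 pc
5 log₁₀(d/10 pc) = 5 log₁₀(18.80) − 5 = 1.370
M = m − 5 log₁₀(d/10) = 6.99 − 1.370 = 5.620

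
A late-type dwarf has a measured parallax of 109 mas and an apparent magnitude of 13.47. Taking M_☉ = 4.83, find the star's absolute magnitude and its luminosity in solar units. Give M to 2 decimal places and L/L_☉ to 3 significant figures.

d = 1/p = 1000/109 mas = 9.174 pc
M = m − 5 log₁₀ d + 5 = 13.47 − 5·0.9626 + 5 = 13.657
M − M_☉ = 13.657 − 4.83 = 8.827
L/L_☉ = 10^(−0.4 × 8.827) = 2.945×10^-4

M ≈ 13.66; L/L_☉ ≈ 2.95×10^-4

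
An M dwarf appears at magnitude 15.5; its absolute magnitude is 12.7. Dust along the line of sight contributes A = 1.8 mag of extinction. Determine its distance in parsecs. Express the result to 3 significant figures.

d ≈ 15.8 pc

m − M = 5 log₁₀(d/10 pc) + A  ⇒  15.5 − (12.7) − 1.8 = 5 log₁₀(d/10)
1.000 = 5 log₁₀(d/10)
log₁₀ d = (m − M − A)/5 + 1 = 1.2000
d = 10^1.2000 = 15.85 pc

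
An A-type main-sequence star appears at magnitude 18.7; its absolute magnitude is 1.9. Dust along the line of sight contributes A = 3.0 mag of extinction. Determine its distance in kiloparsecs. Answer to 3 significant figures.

d ≈ 5.75 kpc

m − M = 5 log₁₀(d/10 pc) + A  ⇒  18.7 − (1.9) − 3.0 = 5 log₁₀(d/10)
13.800 = 5 log₁₀(d/10)
log₁₀ d = (m − M − A)/5 + 1 = 3.7600
d = 10^3.7600 = 5754 pc
= 5.754 kpc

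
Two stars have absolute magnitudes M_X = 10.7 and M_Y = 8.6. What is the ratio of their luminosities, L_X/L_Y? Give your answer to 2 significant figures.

L_X/L_Y ≈ 0.14

ΔM = M_X − M_Y = 2.1
L_X/L_Y = 10^(−0.4 ΔM) = 10^-0.840 = 0.1445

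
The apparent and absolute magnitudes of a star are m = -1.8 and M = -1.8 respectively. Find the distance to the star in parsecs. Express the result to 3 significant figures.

Distance modulus: m − M = -1.8 − (-1.8) = 0.000
m − M = 5 log₁₀ d − 5
log₁₀ d = (m − M)/5 + 1 = 1.0000
d = 10^1.0000 = 10.00 pc

d ≈ 10.0 pc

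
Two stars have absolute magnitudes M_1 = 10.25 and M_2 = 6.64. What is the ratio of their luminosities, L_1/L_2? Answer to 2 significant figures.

L_1/L_2 ≈ 0.036

ΔM = M_1 − M_2 = 3.61
L_1/L_2 = 10^(−0.4 ΔM) = 10^-1.444 = 0.03597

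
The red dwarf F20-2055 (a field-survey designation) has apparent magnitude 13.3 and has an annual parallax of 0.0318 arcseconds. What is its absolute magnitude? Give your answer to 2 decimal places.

d = 1/p = 1/0.0318″ = 31.45 pc
5 log₁₀(d/10 pc) = 5 log₁₀(31.45) − 5 = 2.488
M = m − 5 log₁₀(d/10) = 13.3 − 2.488 = 10.812

M ≈ 10.81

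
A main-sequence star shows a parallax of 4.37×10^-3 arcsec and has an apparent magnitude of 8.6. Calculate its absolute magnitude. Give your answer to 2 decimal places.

d = 1/p = 1/4.37×10^-3″ = 228.8 pc
5 log₁₀(d/10 pc) = 5 log₁₀(228.8) − 5 = 6.798
M = m − 5 log₁₀(d/10) = 8.6 − 6.798 = 1.802

M ≈ 1.80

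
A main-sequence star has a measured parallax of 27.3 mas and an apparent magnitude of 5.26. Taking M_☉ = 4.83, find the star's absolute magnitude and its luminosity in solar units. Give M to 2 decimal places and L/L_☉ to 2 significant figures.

M ≈ 2.44; L/L_☉ ≈ 9.0

d = 1/p = 1000/27.3 mas = 36.63 pc
M = m − 5 log₁₀ d + 5 = 5.26 − 5·1.5638 + 5 = 2.441
M − M_☉ = 2.441 − 4.83 = -2.389
L/L_☉ = 10^(−0.4 × -2.389) = 9.030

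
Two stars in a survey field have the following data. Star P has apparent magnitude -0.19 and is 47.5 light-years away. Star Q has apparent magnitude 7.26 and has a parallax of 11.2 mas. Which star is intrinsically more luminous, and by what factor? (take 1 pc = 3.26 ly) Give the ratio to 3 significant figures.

Star P: d = 47.5 ly / 3.26 = 14.57 pc
Star P: M = m − 5 log₁₀ d + 5 = -0.19 − 5·1.1635 + 5 = -1.007
Star Q: p = 11.2 mas = 0.0112″ → d = 1/p = 89.29 pc
Star Q: M = m − 5 log₁₀ d + 5 = 7.26 − 5·1.9508 + 5 = 2.506
ΔM = M_P − M_Q = -1.007 − (2.506) = -3.513; smaller M is more luminous → Star P.
L ratio = 10^(0.4 |ΔM|) = 10^1.405 = 25.43

Star P is more luminous, by a factor of 25.4.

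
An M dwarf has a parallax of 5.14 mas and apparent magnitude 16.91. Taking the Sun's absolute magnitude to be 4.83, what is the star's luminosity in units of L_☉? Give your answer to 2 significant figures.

d = 1/p = 1000/5.14 mas = 194.6 pc
M = m − 5 log₁₀ d + 5 = 16.91 − 5·2.2890 + 5 = 10.465
M − M_☉ = 10.465 − 4.83 = 5.635
L/L_☉ = 10^(−0.4 × 5.635) = 5.573×10^-3

L/L_☉ ≈ 5.6×10^-3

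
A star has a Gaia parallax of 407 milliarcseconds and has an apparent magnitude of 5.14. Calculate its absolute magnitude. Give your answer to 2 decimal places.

M ≈ 8.19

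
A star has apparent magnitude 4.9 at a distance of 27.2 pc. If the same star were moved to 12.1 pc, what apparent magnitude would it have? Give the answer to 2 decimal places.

m ≈ 3.14

Flux ∝ 1/d², so Δm = 5 log₁₀(d₂/d₁) = 5 log₁₀(12.1/27.2) = -1.759
m₂ = m₁ + Δm = 4.9 + (-1.759) = 3.141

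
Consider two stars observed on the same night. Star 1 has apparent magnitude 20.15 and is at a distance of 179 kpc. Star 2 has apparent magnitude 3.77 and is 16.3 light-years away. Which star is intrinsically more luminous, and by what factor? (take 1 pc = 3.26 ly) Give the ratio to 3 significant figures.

Star 1: d = 179 kpc = 179000 pc
Star 1: M = m − 5 log₁₀ d + 5 = 20.15 − 5·5.2529 + 5 = -1.114
Star 2: d = 16.3 ly / 3.26 = 5.000 pc
Star 2: M = m − 5 log₁₀ d + 5 = 3.77 − 5·0.6990 + 5 = 5.275
ΔM = M_1 − M_2 = -1.114 − (5.275) = -6.389; smaller M is more luminous → Star 1.
L ratio = 10^(0.4 |ΔM|) = 10^2.556 = 359.6

Star 1 is more luminous, by a factor of 360.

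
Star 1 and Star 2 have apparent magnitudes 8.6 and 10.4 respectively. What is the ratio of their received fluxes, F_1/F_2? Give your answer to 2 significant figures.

F_1/F_2 ≈ 5.2

Magnitude difference = -1.8
Flux ratio = 10^(−0.4 Δm) = 10^(−0.4 × -1.8) = 10^0.720 = 5.248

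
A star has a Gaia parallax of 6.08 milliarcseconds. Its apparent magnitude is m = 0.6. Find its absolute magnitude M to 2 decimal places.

p = 6.08 mas = 6.08×10^-3″ → d = 1/p = 164.5 pc
5 log₁₀(d/10 pc) = 5 log₁₀(164.5) − 5 = 6.080
M = m − 5 log₁₀(d/10) = 0.6 − 6.080 = -5.480

M ≈ -5.48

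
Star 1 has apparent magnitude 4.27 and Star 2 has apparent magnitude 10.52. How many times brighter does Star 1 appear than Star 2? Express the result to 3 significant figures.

Δm = 4.27 − (10.52) = -6.25
Flux ratio = 10^(−0.4 Δm) = 10^(−0.4 × -6.25) = 10^2.500 = 316.2

316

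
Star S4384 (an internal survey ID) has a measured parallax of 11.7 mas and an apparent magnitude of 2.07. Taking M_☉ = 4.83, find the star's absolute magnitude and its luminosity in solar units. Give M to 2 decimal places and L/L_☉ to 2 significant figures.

M ≈ -2.59; L/L_☉ ≈ 930

d = 1/p = 1000/11.7 mas = 85.47 pc
M = m − 5 log₁₀ d + 5 = 2.07 − 5·1.9318 + 5 = -2.589
M − M_☉ = -2.589 − 4.83 = -7.419
L/L_☉ = 10^(−0.4 × -7.419) = 928.2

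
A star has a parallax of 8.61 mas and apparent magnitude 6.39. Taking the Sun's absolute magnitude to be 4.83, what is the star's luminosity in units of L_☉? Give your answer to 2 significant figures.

L/L_☉ ≈ 32

d = 1/p = 1000/8.61 mas = 116.1 pc
M = m − 5 log₁₀ d + 5 = 6.39 − 5·2.0650 + 5 = 1.065
M − M_☉ = 1.065 − 4.83 = -3.765
L/L_☉ = 10^(−0.4 × -3.765) = 32.06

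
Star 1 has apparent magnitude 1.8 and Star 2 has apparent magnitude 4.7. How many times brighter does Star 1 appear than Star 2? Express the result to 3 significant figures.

14.5

Δm = 1.8 − (4.7) = -2.9
Flux ratio = 10^(−0.4 Δm) = 10^(−0.4 × -2.9) = 10^1.160 = 14.45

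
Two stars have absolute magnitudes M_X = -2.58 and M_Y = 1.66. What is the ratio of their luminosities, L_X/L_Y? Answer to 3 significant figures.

L_X/L_Y ≈ 49.7

ΔM = M_X − M_Y = -4.24
L_X/L_Y = 10^(−0.4 ΔM) = 10^1.696 = 49.66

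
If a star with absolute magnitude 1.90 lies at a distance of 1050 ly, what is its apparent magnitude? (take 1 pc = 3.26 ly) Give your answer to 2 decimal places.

d = 1050 ly / 3.26 = 322.1 pc
m = M + 5 log₁₀ d − 5 = 1.90 + 5·2.5080 − 5 = 9.440

m ≈ 9.44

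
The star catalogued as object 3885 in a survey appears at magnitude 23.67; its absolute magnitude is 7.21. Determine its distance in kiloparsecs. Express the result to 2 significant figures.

Distance modulus: m − M = 23.67 − (7.21) = 16.460
m − M = 5 log₁₀ d − 5
log₁₀ d = (m − M)/5 + 1 = 4.2920
d = 10^4.2920 = 19590 pc
= 19.59 kpc

d ≈ 20 kpc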